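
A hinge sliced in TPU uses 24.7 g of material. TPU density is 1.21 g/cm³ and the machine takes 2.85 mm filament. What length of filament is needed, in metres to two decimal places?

Volume = 24.7 g / 1.21 g·cm⁻³ = 20.4132 cm³ = 20413.2 mm³.
A = π r² = π × 1.425² = 6.3794 mm².
Length = 20413.2 / 6.3794 = 3199.86 mm = 3.20 m.

3.20 m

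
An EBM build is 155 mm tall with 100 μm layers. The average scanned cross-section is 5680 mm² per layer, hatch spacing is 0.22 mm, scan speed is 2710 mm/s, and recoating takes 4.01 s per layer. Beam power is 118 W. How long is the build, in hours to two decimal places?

Layer count = ceil(155 / 0.1) = 1550.
Scan path per layer: 5680 / 0.22 → 25818.2 mm.
Per-layer scan time: 25818.2 / 2710 → 9.527 s.
Time per layer: 9.527 + 4.01 → 13.537 s.
1550 layers × 13.537 s/layer = 20982.35 s, i.e. 5.83 hours.

5.83 hours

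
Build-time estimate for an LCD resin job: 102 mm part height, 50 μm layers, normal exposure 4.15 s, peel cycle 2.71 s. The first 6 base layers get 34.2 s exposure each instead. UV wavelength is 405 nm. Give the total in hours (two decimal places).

3.94 hours

Layers = ⌈102/0.05⌉ = 2040.
Bottom layers: 6 × (34.2 + 2.71) → 221.46 s.
Regular layers = 2034 × (4.15 + 2.71) = 13953.24 s.
Sum: 221.46 + 13953.24 = 14174.7 s → 3.94 hours.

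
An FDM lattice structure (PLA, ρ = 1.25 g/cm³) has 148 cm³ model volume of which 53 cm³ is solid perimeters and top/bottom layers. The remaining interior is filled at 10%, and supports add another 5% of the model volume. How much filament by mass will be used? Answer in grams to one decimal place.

Interior volume = 148 − 53 = 95 cm³.
Infill deposited = 0.10 × 95 = 9.5 cm³.
Support: 0.05 × 148 → 7.4 cm³.
Total printed volume = 53 + 9.5 + 7.4 = 69.9 cm³.
Mass: 69.9 × 1.25 → 87.375 g.

87.4 g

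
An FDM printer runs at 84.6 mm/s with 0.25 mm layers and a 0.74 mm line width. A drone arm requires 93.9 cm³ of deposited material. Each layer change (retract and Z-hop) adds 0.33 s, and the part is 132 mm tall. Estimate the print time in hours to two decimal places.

Extrusion cross-section: 0.25 × 0.74 → 0.185 mm².
Path length: 93900 mm³ / 0.185 mm² → 507567.6 mm.
Time extruding = 507567.6 / 84.6, so 5999.6 s.
Number of layers: 132 / 0.25 → 528 (rounded up).
Layer-change overhead = 528 × 0.33 = 174.24 s.
Altogether 5999.6 + 174.24 = 6173.84 s, i.e. 1.71 hours.

1.71 hours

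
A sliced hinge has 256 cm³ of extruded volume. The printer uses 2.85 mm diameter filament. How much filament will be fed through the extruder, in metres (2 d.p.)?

40.13 m

Cross-section of 2.85 mm filament: π·(2.85/2)² = 6.3794 mm².
Length = 256 cm³ / 6.3794 mm² = 256000 / 6.3794 = 40129.17 mm = 40.13 m.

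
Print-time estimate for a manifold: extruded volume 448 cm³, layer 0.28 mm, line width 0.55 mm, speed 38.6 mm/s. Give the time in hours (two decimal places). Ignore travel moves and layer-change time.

Line area = 0.28 × 0.55, so 0.154 mm².
Total extruded path = 448000/0.154 = 2909090.9 mm.
Time extruding = 2909090.9 / 38.6 = 75365 s.
In the requested units: 75365 s = 20.93 hours.

20.93 hours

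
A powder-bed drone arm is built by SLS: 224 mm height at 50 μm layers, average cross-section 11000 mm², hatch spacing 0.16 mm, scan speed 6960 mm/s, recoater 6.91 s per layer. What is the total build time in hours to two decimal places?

20.89 hours

Number of layers: 224 / 0.05 → 4480 (rounded up).
Hatch length per layer = 11000 / 0.16, so 68750 mm.
Laser time per layer: 68750 / 6960 → 9.8779 s.
Per-layer time = 9.8779 + 6.91, so 16.7879 s.
Total: 4480 × 16.7879 s = 75209.792 s → 20.89 hours.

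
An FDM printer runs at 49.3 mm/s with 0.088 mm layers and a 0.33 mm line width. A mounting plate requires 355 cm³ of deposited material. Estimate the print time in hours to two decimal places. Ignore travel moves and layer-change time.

68.88 hours

Extrusion cross-section = 0.088 × 0.33 = 0.02904 mm².
Toolpath length = 355 cm³ / 0.02904 mm² = 355000 / 0.02904 = 12224517.9 mm.
Print-move time: 12224517.9 / 49.3 → 247961.8 s.
247961.8 s = 68.88 hours.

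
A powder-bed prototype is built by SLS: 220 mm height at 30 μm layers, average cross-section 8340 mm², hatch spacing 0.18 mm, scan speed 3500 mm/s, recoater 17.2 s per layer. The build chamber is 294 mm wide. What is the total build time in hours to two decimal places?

62.01 hours

Layer count = ceil(220 / 0.03) = 7334.
Scan path per layer: 8340 / 0.18 → 46333.3 mm.
Per-layer scan time: 46333.3 / 3500 → 13.2381 s.
Time per layer = 13.2381 + 17.2, so 30.4381 s.
Build time = 7334 × 30.4381 = 223233.0254 s = 62.01 hours.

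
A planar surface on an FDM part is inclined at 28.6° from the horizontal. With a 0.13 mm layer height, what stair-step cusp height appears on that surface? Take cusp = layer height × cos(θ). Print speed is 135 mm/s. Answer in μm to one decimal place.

114.1 μm

Cusp = layer height × cos(28.6°) = 0.13 × 0.8780 = 0.11414 mm = 114.1 μm.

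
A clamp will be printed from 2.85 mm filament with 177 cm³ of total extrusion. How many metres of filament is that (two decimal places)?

27.75 m

A = π r² = π × 1.425² = 6.3794 mm².
L = 177000 mm³ / 6.3794 mm² = 27745.56 mm, i.e. 27.75 m.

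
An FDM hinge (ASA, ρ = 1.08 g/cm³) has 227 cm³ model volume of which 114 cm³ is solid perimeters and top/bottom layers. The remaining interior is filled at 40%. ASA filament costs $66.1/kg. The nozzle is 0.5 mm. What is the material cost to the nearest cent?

Infill region = 227 − 114, so 113 cm³.
Infill volume: 0.40 × 113 → 45.2 cm³.
Total printed volume = 114 + 45.2, so 159.2 cm³.
Mass = 159.2 × 1.08, so 171.936 g.
Cost = 171.936 g / 1000 × $66.1/kg = $11.36.

$11.36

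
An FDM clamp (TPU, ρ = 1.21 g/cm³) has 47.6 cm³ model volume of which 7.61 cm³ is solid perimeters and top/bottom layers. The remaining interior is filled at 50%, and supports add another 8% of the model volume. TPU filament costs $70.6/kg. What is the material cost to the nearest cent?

$2.68

Infill region = 47.6 − 7.61, so 39.99 cm³.
Infill volume = 0.50 × 39.99 = 19.995 cm³.
Support = 0.08 × 47.6, so 3.808 cm³.
Total extruded = 7.61 + 19.995 + 3.808 = 31.413 cm³.
Mass = 31.413 × 1.21 = 38.00973 g.
At $70.6/kg: 38.00973/1000 × 70.6 = $2.68.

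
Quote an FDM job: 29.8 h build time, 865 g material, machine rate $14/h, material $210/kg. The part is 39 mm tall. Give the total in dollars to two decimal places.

$598.85

Time charge = 14 × 29.8 = $417.20.
Material cost = 210 × 865/1000, so $181.65.
Total = 417.20 + 181.65 = $598.85.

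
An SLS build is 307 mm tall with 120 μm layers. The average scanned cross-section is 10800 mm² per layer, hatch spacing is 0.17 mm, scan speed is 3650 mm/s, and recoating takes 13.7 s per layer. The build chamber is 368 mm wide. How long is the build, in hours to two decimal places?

Number of layers: 307 / 0.12 → 2559 (rounded up).
Per-layer scan distance: 10800 / 0.17 → 63529.4 mm.
Laser time per layer = 63529.4 / 3650, so 17.4053 s.
Layer cycle: 17.4053 + 13.7 → 31.1053 s.
2559 layers × 31.1053 s/layer = 79598.4627 s, i.e. 22.11 hours.

22.11 hours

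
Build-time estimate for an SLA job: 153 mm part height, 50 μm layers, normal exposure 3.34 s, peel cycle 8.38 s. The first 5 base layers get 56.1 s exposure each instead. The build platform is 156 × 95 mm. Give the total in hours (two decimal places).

Layer count = ceil(153 / 0.05) = 3060.
Burn-in layers = 5 × (56.1 + 8.38) = 322.4 s.
Normal layers = 3055 × (3.34 + 8.38) = 35804.6 s.
Sum: 322.4 + 35804.6 = 36127 s → 10.04 hours.

10.04 hours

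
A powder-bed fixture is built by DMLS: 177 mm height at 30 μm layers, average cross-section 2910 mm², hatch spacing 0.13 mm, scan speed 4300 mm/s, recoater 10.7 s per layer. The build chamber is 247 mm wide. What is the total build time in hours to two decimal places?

26.07 hours

Layer count = ceil(177 / 0.03) = 5900.
Per-layer scan distance = 2910 / 0.13, so 22384.6 mm.
Laser time per layer: 22384.6 / 4300 → 5.2057 s.
Layer cycle = 5.2057 + 10.7 = 15.9057 s.
Total: 5900 × 15.9057 s = 93843.63 s → 26.07 hours.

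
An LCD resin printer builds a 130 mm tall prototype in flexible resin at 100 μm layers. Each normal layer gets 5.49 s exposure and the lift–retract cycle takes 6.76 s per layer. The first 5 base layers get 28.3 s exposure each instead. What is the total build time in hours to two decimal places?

Layer count = ceil(130 / 0.1) = 1300.
Burn-in layers: 5 × (28.3 + 6.76) → 175.3 s.
Remaining layers: 1295 × (5.49 + 6.76) → 15863.75 s.
Total = 175.3 + 15863.75 = 16039.05 s = 4.46 hours.

4.46 hours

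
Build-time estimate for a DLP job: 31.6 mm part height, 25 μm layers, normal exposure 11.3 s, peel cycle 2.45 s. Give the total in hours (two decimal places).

Layers = ⌈31.6/0.025⌉ = 1264.
Each layer takes = 11.3 + 2.45 = 13.75 s.
Build time: 1264 × 13.75 s = 17380 s, i.e. 4.83 hours.

4.83 hours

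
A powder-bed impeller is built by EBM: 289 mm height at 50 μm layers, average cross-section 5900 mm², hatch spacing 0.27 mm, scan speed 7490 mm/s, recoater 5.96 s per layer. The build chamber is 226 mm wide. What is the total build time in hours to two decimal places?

14.25 hours

Layers = ⌈289/0.05⌉ = 5780.
Scan path per layer: 5900 / 0.27 → 21851.9 mm.
Beam time per layer = 21851.9 / 7490, so 2.9175 s.
Per-layer time = 2.9175 + 5.96 = 8.8775 s.
Build time = 5780 × 8.8775 = 51311.95 s = 14.25 hours.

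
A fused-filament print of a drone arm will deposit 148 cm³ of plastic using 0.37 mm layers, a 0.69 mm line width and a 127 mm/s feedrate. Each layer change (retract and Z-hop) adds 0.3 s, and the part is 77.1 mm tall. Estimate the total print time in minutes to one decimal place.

77.1 minutes

Extrusion cross-section = 0.37 × 0.69 = 0.2553 mm².
Total extruded path = 148000/0.2553 = 579710.1 mm.
Extrusion time: 579710.1 / 127 → 4564.6 s.
Number of layers: 77.1 / 0.37 → 209 (rounded up).
Non-print overhead = 209 × 0.3, so 62.7 s.
Total = 4564.6 + 62.7 = 4627.3 s = 77.1 minutes.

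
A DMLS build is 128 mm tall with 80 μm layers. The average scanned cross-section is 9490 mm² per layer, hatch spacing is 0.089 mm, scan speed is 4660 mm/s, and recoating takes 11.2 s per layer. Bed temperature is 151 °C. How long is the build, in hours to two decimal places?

15.15 hours

Layers = ⌈128/0.08⌉ = 1600.
Per-layer scan distance = 9490 / 0.089, so 106629.2 mm.
Laser time per layer = 106629.2 / 4660, so 22.8818 s.
Time per layer = 22.8818 + 11.2 = 34.0818 s.
1600 layers × 34.0818 s/layer = 54530.88 s, i.e. 15.15 hours.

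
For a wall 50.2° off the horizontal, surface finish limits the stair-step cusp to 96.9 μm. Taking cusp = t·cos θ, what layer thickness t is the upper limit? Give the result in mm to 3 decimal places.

0.151 mm

t = h_c / cos θ = 0.0969 / 0.6401 = 0.151 mm.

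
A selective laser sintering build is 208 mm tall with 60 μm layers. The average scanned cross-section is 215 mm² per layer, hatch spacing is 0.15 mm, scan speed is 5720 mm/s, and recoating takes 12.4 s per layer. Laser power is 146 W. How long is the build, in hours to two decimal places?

12.18 hours

Number of layers: 208 / 0.06 → 3467 (rounded up).
Scan path per layer = 215 / 0.15, so 1433.3 mm.
Laser time per layer = 1433.3 / 5720, so 0.2506 s.
Layer cycle = 0.2506 + 12.4, so 12.6506 s.
Total: 3467 × 12.6506 s = 43859.6302 s → 12.18 hours.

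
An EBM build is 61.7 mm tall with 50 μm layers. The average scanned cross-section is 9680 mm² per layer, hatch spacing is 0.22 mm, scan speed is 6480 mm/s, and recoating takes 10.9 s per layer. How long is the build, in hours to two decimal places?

Number of layers: 61.7 / 0.05 → 1234 (rounded up).
Scan path per layer = 9680 / 0.22, so 44000 mm.
Scan time per layer: 44000 / 6480 → 6.7901 s.
Time per layer = 6.7901 + 10.9, so 17.6901 s.
Total: 1234 × 17.6901 s = 21829.5834 s → 6.06 hours.

6.06 hours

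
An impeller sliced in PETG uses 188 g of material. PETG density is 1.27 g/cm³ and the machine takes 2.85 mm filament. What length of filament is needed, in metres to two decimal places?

23.20 m

Extruded volume: 188/1.27 = 148.0315 cm³ (148031.5 mm³).
Filament cross-section = π × (2.85/2)² = 6.3794 mm².
L = V/A = 148031.5/6.3794 = 23204.61 mm → 23.20 m.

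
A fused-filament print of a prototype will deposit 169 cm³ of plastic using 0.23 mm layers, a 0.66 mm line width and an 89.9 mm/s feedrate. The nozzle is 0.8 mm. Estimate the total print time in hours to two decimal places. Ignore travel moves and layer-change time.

3.44 hours

Bead cross-section = 0.23 × 0.66 = 0.1518 mm².
Total extruded path = 169000/0.1518 = 1113307 mm.
Extrusion time: 1113307 / 89.9 → 12383.8 s.
Converting: 12383.8 s = 3.44 hours.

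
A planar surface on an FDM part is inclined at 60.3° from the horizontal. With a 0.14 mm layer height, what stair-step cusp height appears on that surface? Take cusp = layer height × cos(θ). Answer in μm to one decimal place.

69.4 μm

cos(60.3°) = 0.4955, so cusp = 0.14 × 0.4955 = 0.06937 mm → 69.4 μm.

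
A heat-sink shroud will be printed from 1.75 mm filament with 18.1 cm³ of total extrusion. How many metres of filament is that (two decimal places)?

A = π r² = π × 0.875² = 2.4053 mm².
Length = 18.1 cm³ / 2.4053 mm² = 18100 / 2.4053 = 7525.05 mm = 7.53 m.

7.53 m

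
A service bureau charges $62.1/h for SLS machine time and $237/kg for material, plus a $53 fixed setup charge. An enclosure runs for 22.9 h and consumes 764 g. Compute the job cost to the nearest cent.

Machine-time cost = 62.1 × 22.9 = $1422.09.
Material charge: 237 × 764/1000 → $181.068.
Total = 1422.09 + 181.068 + 53 = 1656.158 ≈ $1656.16.

$1656.16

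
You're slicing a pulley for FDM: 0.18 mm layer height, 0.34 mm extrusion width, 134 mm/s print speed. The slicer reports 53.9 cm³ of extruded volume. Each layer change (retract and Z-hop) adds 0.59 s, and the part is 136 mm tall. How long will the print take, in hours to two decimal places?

1.95 hours

Line area = 0.18 × 0.34, so 0.0612 mm².
Path length: 53900 mm³ / 0.0612 mm² → 880719 mm.
Extrusion time = 880719 / 134, so 6572.5 s.
Number of layers: 136 / 0.18 → 756 (rounded up).
Layer-change overhead = 756 × 0.59 = 446.04 s.
Altogether 6572.5 + 446.04 = 7018.54 s, i.e. 1.95 hours.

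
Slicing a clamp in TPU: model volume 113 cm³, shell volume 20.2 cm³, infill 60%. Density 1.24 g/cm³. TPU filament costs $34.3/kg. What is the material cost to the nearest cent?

Volume inside the shell = 113 − 20.2, so 92.8 cm³.
Deposited infill: 0.60 × 92.8 → 55.68 cm³.
Total extruded = 20.2 + 55.68 = 75.88 cm³.
Mass = 75.88 × 1.24, so 94.0912 g.
At $34.3/kg: 94.0912/1000 × 34.3 = $3.23.

$3.23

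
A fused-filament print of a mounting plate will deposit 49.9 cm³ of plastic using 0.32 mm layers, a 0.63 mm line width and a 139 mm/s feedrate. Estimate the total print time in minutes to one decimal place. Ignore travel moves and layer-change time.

Extrusion cross-section: 0.32 × 0.63 → 0.2016 mm².
Toolpath length = 49.9 cm³ / 0.2016 mm² = 49900 / 0.2016 = 247519.8 mm.
Print-move time = 247519.8 / 139, so 1780.7 s.
In the requested units: 1780.7 s = 29.7 minutes.

29.7 minutes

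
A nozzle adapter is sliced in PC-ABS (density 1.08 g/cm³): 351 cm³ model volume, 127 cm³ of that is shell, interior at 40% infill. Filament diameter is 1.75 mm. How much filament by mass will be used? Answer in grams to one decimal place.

233.9 g

Volume inside the shell = 351 − 127, so 224 cm³.
Infill deposited = 0.40 × 224, so 89.6 cm³.
Deposited volume = 127 + 89.6 = 216.6 cm³.
Mass = 216.6 × 1.08 = 233.928 g.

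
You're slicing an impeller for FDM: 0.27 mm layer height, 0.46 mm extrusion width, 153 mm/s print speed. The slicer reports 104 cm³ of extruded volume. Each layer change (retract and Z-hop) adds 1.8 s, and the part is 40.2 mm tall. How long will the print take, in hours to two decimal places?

Bead cross-section = 0.27 × 0.46, so 0.1242 mm².
Toolpath length = 104 cm³ / 0.1242 mm² = 104000 / 0.1242 = 837359.1 mm.
Time extruding: 837359.1 / 153 → 5472.9 s.
Layer count = ceil(40.2 / 0.27) = 149.
Z-hop total = 149 × 1.8 = 268.2 s.
Total = 5472.9 + 268.2 = 5741.1 s = 1.59 hours.

1.59 hours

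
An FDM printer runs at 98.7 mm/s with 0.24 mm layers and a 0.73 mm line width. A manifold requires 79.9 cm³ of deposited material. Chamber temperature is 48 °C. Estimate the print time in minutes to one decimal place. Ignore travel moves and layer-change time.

77.0 minutes

Line area = 0.24 × 0.73 = 0.1752 mm².
Path length: 79900 mm³ / 0.1752 mm² → 456050.2 mm.
Extrusion time: 456050.2 / 98.7 → 4620.6 s.
4620.6 s = 77.0 minutes.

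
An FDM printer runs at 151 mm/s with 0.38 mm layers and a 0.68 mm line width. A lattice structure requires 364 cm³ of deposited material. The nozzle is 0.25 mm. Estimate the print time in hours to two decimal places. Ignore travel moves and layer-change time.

Extrusion cross-section: 0.38 × 0.68 → 0.2584 mm².
Total extruded path = 364000/0.2584 = 1408668.7 mm.
Time extruding: 1408668.7 / 151 → 9328.9 s.
9328.9 s = 2.59 hours.

2.59 hours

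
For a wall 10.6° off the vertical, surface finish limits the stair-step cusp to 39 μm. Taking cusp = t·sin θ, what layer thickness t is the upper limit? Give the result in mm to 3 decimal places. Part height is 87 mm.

0.212 mm

sin(10.6°) = 0.1840; t_max = 0.039/0.1840 = 0.212 mm.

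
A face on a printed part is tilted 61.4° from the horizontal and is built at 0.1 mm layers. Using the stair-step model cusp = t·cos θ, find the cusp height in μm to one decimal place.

cos(61.4°) = 0.4787, so cusp = 0.1 × 0.4787 = 0.04787 mm → 47.9 μm.

47.9 μm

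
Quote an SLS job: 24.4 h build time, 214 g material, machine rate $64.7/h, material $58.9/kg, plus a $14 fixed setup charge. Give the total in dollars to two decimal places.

Machine cost: 64.7 × 24.4 → $1578.68.
Feedstock cost = 58.9 × 214/1000 = $12.6046.
Total = 1578.68 + 12.6046 + 14 = 1605.2846 ≈ $1605.28.

$1605.28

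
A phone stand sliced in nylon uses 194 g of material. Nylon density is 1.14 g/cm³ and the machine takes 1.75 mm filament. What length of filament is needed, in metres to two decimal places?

Extruded volume: 194/1.14 = 170.1754 cm³ (170175.4 mm³).
Filament cross-section = π × (1.75/2)² = 2.4053 mm².
Length = 170175.4 / 2.4053 = 70750.18 mm = 70.75 m.

70.75 m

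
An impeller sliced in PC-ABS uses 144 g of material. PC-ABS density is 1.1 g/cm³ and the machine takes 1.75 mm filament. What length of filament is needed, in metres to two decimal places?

54.43 m

Volume = 144 g / 1.1 g·cm⁻³ = 130.9091 cm³ = 130909.1 mm³.
Filament cross-section = π × (1.75/2)² = 2.4053 mm².
Length = 130909.1 / 2.4053 = 54425.27 mm = 54.43 m.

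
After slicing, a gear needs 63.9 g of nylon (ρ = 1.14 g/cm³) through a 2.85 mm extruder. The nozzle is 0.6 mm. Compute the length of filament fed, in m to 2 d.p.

8.79 m

Volume = 63.9 g / 1.14 g·cm⁻³ = 56.0526 cm³ = 56052.6 mm³.
A = π r² = π × 1.425² = 6.3794 mm².
Length = 56052.6 / 6.3794 = 8786.5 mm = 8.79 m.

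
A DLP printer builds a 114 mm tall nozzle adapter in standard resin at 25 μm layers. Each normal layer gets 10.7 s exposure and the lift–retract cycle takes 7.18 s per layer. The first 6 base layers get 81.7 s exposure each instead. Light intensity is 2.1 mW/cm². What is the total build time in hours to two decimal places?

22.77 hours

Number of layers: 114 / 0.025 → 4560 (rounded up).
Burn-in layers = 6 × (81.7 + 7.18), so 533.28 s.
Normal layers: 4554 × (10.7 + 7.18) → 81425.52 s.
Sum: 533.28 + 81425.52 = 81958.8 s → 22.77 hours.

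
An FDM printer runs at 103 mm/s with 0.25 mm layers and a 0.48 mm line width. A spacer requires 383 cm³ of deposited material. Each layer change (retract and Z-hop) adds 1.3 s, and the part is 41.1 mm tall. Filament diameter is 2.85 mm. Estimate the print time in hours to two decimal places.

8.67 hours

Bead cross-section: 0.25 × 0.48 → 0.12 mm².
Total extruded path = 383000/0.12 = 3191666.7 mm.
Print-move time: 3191666.7 / 103 → 30987.1 s.
Number of layers: 41.1 / 0.25 → 165 (rounded up).
Layer-change overhead = 165 × 1.3 = 214.5 s.
Total = 30987.1 + 214.5 = 31201.6 s = 8.67 hours.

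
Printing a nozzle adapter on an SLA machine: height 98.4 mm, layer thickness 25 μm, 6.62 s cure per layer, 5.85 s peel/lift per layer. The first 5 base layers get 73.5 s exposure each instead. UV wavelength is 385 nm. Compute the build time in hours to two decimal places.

13.73 hours

Layer count = ceil(98.4 / 0.025) = 3936.
Burn-in layers: 5 × (73.5 + 5.85) → 396.75 s.
Regular layers = 3931 × (6.62 + 5.85), so 49019.57 s.
Total = 396.75 + 49019.57 = 49416.32 s = 13.73 hours.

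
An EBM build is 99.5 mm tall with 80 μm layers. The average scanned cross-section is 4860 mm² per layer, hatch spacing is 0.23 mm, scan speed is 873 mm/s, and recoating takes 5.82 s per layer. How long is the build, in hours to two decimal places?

Number of layers: 99.5 / 0.08 → 1244 (rounded up).
Scan path per layer: 4860 / 0.23 → 21130.4 mm.
Scan time per layer: 21130.4 / 873 → 24.2044 s.
Time per layer = 24.2044 + 5.82, so 30.0244 s.
Build time = 1244 × 30.0244 = 37350.3536 s = 10.38 hours.

10.38 hours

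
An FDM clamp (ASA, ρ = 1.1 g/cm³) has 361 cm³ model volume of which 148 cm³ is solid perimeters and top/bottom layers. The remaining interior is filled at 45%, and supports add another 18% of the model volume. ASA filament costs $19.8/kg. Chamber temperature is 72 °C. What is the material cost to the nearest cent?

$6.73

Volume inside the shell = 361 − 148, so 213 cm³.
Infill deposited = 0.45 × 213, so 95.85 cm³.
Support = 0.18 × 361 = 64.98 cm³.
Total extruded = 148 + 95.85 + 64.98, so 308.83 cm³.
Mass = 308.83 × 1.1, so 339.713 g.
Cost = 339.713 g / 1000 × $19.8/kg = $6.73.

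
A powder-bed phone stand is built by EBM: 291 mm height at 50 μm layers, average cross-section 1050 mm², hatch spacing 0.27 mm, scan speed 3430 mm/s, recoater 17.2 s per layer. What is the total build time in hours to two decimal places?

29.64 hours

Layers = ⌈291/0.05⌉ = 5820.
Hatch length per layer = 1050 / 0.27, so 3888.9 mm.
Beam time per layer = 3888.9 / 3430, so 1.1338 s.
Per-layer time = 1.1338 + 17.2, so 18.3338 s.
Build time = 5820 × 18.3338 = 106702.716 s = 29.64 hours.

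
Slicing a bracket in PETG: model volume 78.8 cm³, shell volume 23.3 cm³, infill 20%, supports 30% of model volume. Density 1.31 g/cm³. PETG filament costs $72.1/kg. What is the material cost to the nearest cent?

Infill region = 78.8 − 23.3, so 55.5 cm³.
Deposited infill = 0.20 × 55.5, so 11.1 cm³.
Support: 0.30 × 78.8 → 23.64 cm³.
Total extruded = 23.3 + 11.1 + 23.64 = 58.04 cm³.
Mass = 58.04 × 1.31 = 76.0324 g.
Cost = 76.0324 g / 1000 × $72.1/kg = $5.48.

$5.48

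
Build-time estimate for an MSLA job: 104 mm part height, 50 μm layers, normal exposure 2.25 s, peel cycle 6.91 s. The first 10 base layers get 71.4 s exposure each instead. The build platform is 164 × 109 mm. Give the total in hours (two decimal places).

Layers = ⌈104/0.05⌉ = 2080.
Burn-in layers: 10 × (71.4 + 6.91) → 783.1 s.
Normal layers = 2070 × (2.25 + 6.91) = 18961.2 s.
Total = 783.1 + 18961.2 = 19744.3 s = 5.48 hours.

5.48 hours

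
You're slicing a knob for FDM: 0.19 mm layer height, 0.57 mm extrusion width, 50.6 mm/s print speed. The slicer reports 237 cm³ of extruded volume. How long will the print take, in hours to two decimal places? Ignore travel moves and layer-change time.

12.01 hours

Extrusion cross-section = 0.19 × 0.57 = 0.1083 mm².
Toolpath length = 237 cm³ / 0.1083 mm² = 237000 / 0.1083 = 2188365.7 mm.
Time extruding = 2188365.7 / 50.6 = 43248.3 s.
Converting: 43248.3 s = 12.01 hours.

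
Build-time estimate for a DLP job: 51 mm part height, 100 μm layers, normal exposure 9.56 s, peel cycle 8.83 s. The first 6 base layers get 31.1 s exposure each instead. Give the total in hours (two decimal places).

2.64 hours

Layer count = ceil(51 / 0.1) = 510.
Burn-in layers: 6 × (31.1 + 8.83) → 239.58 s.
Normal layers = 504 × (9.56 + 8.83) = 9268.56 s.
Sum: 239.58 + 9268.56 = 9508.14 s → 2.64 hours.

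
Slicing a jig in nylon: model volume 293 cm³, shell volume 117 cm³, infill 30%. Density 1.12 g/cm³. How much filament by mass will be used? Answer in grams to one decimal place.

Interior volume = 293 − 117 = 176 cm³.
Deposited infill = 0.30 × 176, so 52.8 cm³.
Deposited volume = 117 + 52.8 = 169.8 cm³.
Mass = 169.8 × 1.12 = 190.176 g.

190.2 g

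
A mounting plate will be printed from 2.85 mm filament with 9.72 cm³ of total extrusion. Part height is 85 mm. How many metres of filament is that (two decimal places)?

1.52 m

A = π r² = π × 1.425² = 6.3794 mm².
Length = 9.72 cm³ / 6.3794 mm² = 9720 / 6.3794 = 1523.65 mm = 1.52 m.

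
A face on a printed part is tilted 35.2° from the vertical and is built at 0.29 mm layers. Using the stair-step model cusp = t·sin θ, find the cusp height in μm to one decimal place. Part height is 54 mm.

sin(35.2°) = 0.5764, so cusp = 0.29 × 0.5764 = 0.167156 mm → 167.2 μm.

167.2 μm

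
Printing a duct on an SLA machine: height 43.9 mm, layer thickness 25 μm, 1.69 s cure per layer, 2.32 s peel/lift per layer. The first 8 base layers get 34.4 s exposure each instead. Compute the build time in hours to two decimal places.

2.03 hours

Number of layers: 43.9 / 0.025 → 1756 (rounded up).
Bottom layers = 8 × (34.4 + 2.32) = 293.76 s.
Normal layers: 1748 × (1.69 + 2.32) → 7009.48 s.
Total = 293.76 + 7009.48 = 7303.24 s = 2.03 hours.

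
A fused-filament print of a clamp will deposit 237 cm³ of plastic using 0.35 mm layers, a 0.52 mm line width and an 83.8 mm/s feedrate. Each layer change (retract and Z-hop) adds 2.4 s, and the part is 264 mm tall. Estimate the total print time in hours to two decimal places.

4.82 hours

Line area = 0.35 × 0.52, so 0.182 mm².
Total extruded path = 237000/0.182 = 1302197.8 mm.
Time extruding = 1302197.8 / 83.8 = 15539.4 s.
Number of layers: 264 / 0.35 → 755 (rounded up).
Layer-change overhead = 755 × 2.4 = 1812 s.
Total = 15539.4 + 1812 = 17351.4 s = 4.82 hours.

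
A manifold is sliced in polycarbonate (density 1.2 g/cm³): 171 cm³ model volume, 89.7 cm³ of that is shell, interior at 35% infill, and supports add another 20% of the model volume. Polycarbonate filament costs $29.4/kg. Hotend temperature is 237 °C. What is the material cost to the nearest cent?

$5.38

Infill region = 171 − 89.7 = 81.3 cm³.
Infill volume = 0.35 × 81.3, so 28.455 cm³.
Support = 0.20 × 171 = 34.2 cm³.
Total printed volume = 89.7 + 28.455 + 34.2 = 152.355 cm³.
Mass: 152.355 × 1.2 → 182.826 g.
At $29.4/kg: 182.826/1000 × 29.4 = $5.38.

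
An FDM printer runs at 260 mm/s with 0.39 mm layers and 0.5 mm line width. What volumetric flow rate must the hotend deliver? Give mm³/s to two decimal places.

Extrusion cross-section: 0.39 × 0.5 → 0.195 mm².
Q = v·A = 260 × 0.195 = 50.70 mm³/s.

50.70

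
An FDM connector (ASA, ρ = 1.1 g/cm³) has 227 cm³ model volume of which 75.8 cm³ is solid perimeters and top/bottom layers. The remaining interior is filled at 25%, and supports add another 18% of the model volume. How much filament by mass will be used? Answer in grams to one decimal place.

169.9 g

Interior volume = 227 − 75.8, so 151.2 cm³.
Infill deposited = 0.25 × 151.2, so 37.8 cm³.
Support: 0.18 × 227 → 40.86 cm³.
Total extruded = 75.8 + 37.8 + 40.86 = 154.46 cm³.
Mass = 154.46 × 1.1, so 169.906 g.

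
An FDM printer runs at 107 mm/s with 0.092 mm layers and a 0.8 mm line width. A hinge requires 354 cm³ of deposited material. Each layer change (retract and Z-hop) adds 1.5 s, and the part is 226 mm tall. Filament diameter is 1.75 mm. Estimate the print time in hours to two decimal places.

Line area = 0.092 × 0.8, so 0.0736 mm².
Toolpath length = 354 cm³ / 0.0736 mm² = 354000 / 0.0736 = 4809782.6 mm.
Time extruding = 4809782.6 / 107 = 44951.2 s.
Layers = ⌈226/0.092⌉ = 2457.
Layer-change overhead: 2457 × 1.5 → 3685.5 s.
Total = 44951.2 + 3685.5 = 48636.7 s = 13.51 hours.

13.51 hours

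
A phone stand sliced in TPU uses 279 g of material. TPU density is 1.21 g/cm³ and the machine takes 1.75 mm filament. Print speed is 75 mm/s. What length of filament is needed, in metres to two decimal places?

95.86 m

Volume = 279 g / 1.21 g·cm⁻³ = 230.5785 cm³ = 230578.5 mm³.
Filament cross-section = π × (1.75/2)² = 2.4053 mm².
Length = 230578.5 / 2.4053 = 95862.68 mm = 95.86 m.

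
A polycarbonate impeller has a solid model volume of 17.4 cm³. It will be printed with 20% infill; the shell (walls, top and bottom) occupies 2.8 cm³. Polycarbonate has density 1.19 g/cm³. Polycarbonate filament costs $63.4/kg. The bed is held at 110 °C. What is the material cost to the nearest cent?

Infill region = 17.4 − 2.8 = 14.6 cm³.
Infill deposited = 0.20 × 14.6 = 2.92 cm³.
Total printed volume = 2.8 + 2.92 = 5.72 cm³.
Mass: 5.72 × 1.19 → 6.8068 g.
At $63.4/kg: 6.8068/1000 × 63.4 = $0.43.

$0.43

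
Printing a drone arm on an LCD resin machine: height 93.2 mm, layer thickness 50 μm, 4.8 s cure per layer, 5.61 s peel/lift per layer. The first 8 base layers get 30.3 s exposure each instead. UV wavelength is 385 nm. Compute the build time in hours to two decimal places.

Layer count = ceil(93.2 / 0.05) = 1864.
Burn-in layers: 8 × (30.3 + 5.61) → 287.28 s.
Regular layers = 1856 × (4.8 + 5.61) = 19320.96 s.
Sum: 287.28 + 19320.96 = 19608.24 s → 5.45 hours.

5.45 hours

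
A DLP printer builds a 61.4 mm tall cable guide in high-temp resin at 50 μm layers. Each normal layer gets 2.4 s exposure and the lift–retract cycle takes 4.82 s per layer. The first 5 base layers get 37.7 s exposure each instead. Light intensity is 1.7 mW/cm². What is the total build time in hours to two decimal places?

Number of layers: 61.4 / 0.05 → 1228 (rounded up).
Base layers = 5 × (37.7 + 4.82) = 212.6 s.
Normal layers = 1223 × (2.4 + 4.82) = 8830.06 s.
Sum: 212.6 + 8830.06 = 9042.66 s → 2.51 hours.

2.51 hours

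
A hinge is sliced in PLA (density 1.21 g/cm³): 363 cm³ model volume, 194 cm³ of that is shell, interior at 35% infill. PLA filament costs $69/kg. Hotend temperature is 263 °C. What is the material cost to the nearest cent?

Volume inside the shell: 363 − 194 → 169 cm³.
Infill deposited: 0.35 × 169 → 59.15 cm³.
Total extruded = 194 + 59.15 = 253.15 cm³.
Mass = 253.15 × 1.21, so 306.3115 g.
At $69/kg: 306.3115/1000 × 69 = $21.14.

$21.14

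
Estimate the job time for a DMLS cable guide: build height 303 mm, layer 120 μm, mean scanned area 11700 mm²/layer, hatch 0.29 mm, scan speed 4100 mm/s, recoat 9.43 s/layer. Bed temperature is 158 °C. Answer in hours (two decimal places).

13.52 hours

Number of layers: 303 / 0.12 → 2525 (rounded up).
Scan path per layer = 11700 / 0.29 = 40344.8 mm.
Scan time per layer = 40344.8 / 4100, so 9.8402 s.
Per-layer time: 9.8402 + 9.43 → 19.2702 s.
Build time = 2525 × 19.2702 = 48657.255 s = 13.52 hours.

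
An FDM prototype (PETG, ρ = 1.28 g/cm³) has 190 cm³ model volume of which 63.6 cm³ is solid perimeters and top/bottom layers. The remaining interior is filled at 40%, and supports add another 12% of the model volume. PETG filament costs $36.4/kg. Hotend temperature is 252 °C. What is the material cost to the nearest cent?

Volume inside the shell = 190 − 63.6, so 126.4 cm³.
Infill deposited: 0.40 × 126.4 → 50.56 cm³.
Support: 0.12 × 190 → 22.8 cm³.
Total printed volume: 63.6 + 50.56 + 22.8 → 136.96 cm³.
Mass = 136.96 × 1.28, so 175.3088 g.
At $36.4/kg: 175.3088/1000 × 36.4 = $6.38.

$6.38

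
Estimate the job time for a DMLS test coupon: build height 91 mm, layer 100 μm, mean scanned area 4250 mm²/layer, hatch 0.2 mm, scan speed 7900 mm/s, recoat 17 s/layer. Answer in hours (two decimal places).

4.98 hours

Layers = ⌈91/0.1⌉ = 910.
Per-layer scan distance = 4250 / 0.2, so 21250 mm.
Scan time per layer = 21250 / 7900, so 2.6899 s.
Per-layer time: 2.6899 + 17 → 19.6899 s.
Total: 910 × 19.6899 s = 17917.809 s → 4.98 hours.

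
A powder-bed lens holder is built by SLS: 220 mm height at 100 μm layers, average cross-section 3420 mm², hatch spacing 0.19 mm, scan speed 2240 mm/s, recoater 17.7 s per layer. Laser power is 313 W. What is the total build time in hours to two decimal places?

15.73 hours

Layers = ⌈220/0.1⌉ = 2200.
Scan path per layer = 3420 / 0.19, so 18000 mm.
Scan time per layer = 18000 / 2240, so 8.0357 s.
Per-layer time = 8.0357 + 17.7 = 25.7357 s.
Build time = 2200 × 25.7357 = 56618.54 s = 15.73 hours.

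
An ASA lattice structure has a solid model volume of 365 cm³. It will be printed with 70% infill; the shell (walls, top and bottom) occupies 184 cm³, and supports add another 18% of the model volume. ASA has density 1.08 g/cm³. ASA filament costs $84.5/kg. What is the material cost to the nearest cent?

$34.35

Volume inside the shell = 365 − 184 = 181 cm³.
Deposited infill = 0.70 × 181 = 126.7 cm³.
Support = 0.18 × 365 = 65.7 cm³.
Total printed volume = 184 + 126.7 + 65.7, so 376.4 cm³.
Mass = 376.4 × 1.08 = 406.512 g.
At $84.5/kg: 406.512/1000 × 84.5 = $34.35.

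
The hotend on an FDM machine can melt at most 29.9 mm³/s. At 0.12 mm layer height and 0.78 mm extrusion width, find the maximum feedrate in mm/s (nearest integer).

A = 0.12 × 0.78, so 0.0936 mm².
Max speed = 29.9 / 0.0936 = 319.44 ≈ 319 mm/s.

319 mm/s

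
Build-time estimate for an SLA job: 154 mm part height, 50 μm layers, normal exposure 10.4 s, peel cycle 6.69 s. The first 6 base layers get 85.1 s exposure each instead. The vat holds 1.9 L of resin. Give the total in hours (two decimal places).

Layers = ⌈154/0.05⌉ = 3080.
Bottom layers: 6 × (85.1 + 6.69) → 550.74 s.
Regular layers = 3074 × (10.4 + 6.69) = 52534.66 s.
Total = 550.74 + 52534.66 = 53085.4 s = 14.75 hours.

14.75 hours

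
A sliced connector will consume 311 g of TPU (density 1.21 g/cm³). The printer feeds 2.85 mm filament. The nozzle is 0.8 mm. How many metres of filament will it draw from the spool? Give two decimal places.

40.29 m

Extruded volume: 311/1.21 = 257.0248 cm³ (257024.8 mm³).
Cross-section of 2.85 mm filament: π·(2.85/2)² = 6.3794 mm².
L = V/A = 257024.8/6.3794 = 40289.81 mm → 40.29 m.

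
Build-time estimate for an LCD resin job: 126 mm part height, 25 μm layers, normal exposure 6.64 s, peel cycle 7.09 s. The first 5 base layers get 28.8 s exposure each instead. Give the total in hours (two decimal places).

Number of layers: 126 / 0.025 → 5040 (rounded up).
Burn-in layers = 5 × (28.8 + 7.09), so 179.45 s.
Normal layers = 5035 × (6.64 + 7.09) = 69130.55 s.
Sum: 179.45 + 69130.55 = 69310 s → 19.25 hours.

19.25 hours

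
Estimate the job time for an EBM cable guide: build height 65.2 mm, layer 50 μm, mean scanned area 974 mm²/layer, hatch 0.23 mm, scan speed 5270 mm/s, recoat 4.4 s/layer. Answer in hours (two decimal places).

1.88 hours

Number of layers: 65.2 / 0.05 → 1304 (rounded up).
Scan path per layer: 974 / 0.23 → 4234.8 mm.
Beam time per layer = 4234.8 / 5270 = 0.8036 s.
Layer cycle = 0.8036 + 4.4 = 5.2036 s.
Total: 1304 × 5.2036 s = 6785.4944 s → 1.88 hours.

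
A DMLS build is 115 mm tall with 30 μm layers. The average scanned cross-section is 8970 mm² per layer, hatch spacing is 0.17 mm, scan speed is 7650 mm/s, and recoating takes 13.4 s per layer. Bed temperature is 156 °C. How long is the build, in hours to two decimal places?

Layers = ⌈115/0.03⌉ = 3834.
Scan path per layer = 8970 / 0.17 = 52764.7 mm.
Laser time per layer: 52764.7 / 7650 → 6.8973 s.
Time per layer = 6.8973 + 13.4, so 20.2973 s.
Total: 3834 × 20.2973 s = 77819.8482 s → 21.62 hours.

21.62 hours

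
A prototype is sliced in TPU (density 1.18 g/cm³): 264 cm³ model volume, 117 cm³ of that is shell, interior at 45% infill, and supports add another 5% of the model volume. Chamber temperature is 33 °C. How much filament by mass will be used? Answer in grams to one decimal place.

231.7 g

Volume inside the shell = 264 − 117 = 147 cm³.
Infill volume = 0.45 × 147 = 66.15 cm³.
Support = 0.05 × 264, so 13.2 cm³.
Total printed volume = 117 + 66.15 + 13.2 = 196.35 cm³.
Mass = 196.35 × 1.18 = 231.693 g.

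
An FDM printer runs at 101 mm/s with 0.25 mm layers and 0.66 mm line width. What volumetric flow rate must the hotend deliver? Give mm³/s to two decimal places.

16.67

Bead cross-section: 0.25 × 0.66 → 0.165 mm².
Q = v·A = 101 × 0.165 = 16.67 mm³/s.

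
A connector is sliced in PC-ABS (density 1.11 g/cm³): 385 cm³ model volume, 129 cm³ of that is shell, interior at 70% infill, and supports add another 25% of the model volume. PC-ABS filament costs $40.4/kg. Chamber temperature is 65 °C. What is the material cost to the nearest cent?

Volume inside the shell: 385 − 129 → 256 cm³.
Infill volume = 0.70 × 256 = 179.2 cm³.
Support: 0.25 × 385 → 96.25 cm³.
Total extruded: 129 + 179.2 + 96.25 → 404.45 cm³.
Mass = 404.45 × 1.11 = 448.9395 g.
Cost = 448.9395 g / 1000 × $40.4/kg = $18.14.

$18.14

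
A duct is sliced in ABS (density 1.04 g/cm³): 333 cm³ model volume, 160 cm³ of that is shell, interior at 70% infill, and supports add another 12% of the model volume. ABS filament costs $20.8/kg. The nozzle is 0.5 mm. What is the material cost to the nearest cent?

Infill region = 333 − 160 = 173 cm³.
Infill volume = 0.70 × 173, so 121.1 cm³.
Support = 0.12 × 333, so 39.96 cm³.
Total printed volume = 160 + 121.1 + 39.96 = 321.06 cm³.
Mass = 321.06 × 1.04, so 333.9024 g.
Cost = 333.9024 g / 1000 × $20.8/kg = $6.95.

$6.95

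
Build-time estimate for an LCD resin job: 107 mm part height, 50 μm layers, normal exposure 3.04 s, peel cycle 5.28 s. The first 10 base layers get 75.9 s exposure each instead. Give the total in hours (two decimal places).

5.15 hours

Layers = ⌈107/0.05⌉ = 2140.
Bottom layers = 10 × (75.9 + 5.28), so 811.8 s.
Remaining layers = 2130 × (3.04 + 5.28) = 17721.6 s.
Total = 811.8 + 17721.6 = 18533.4 s = 5.15 hours.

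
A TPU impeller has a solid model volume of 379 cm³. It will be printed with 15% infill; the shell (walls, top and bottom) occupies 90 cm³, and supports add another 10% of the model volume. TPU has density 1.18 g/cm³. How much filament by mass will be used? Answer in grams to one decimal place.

202.1 g

Volume inside the shell = 379 − 90 = 289 cm³.
Infill volume: 0.15 × 289 → 43.35 cm³.
Support = 0.10 × 379 = 37.9 cm³.
Deposited volume = 90 + 43.35 + 37.9, so 171.25 cm³.
Mass = 171.25 × 1.18, so 202.075 g.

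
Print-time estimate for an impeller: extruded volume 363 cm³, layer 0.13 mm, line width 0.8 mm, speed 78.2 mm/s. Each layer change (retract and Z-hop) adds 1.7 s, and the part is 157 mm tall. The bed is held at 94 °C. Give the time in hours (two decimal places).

12.97 hours

Line area: 0.13 × 0.8 → 0.104 mm².
Toolpath length = 363 cm³ / 0.104 mm² = 363000 / 0.104 = 3490384.6 mm.
Extrusion time = 3490384.6 / 78.2 = 44634.1 s.
Number of layers: 157 / 0.13 → 1208 (rounded up).
Non-print overhead = 1208 × 1.7, so 2053.6 s.
Total = 44634.1 + 2053.6 = 46687.7 s = 12.97 hours.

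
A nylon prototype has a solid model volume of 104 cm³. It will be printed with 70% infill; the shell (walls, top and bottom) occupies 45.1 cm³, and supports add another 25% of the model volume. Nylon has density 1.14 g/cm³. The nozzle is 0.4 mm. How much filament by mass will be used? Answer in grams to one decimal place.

Interior volume = 104 − 45.1 = 58.9 cm³.
Infill volume = 0.70 × 58.9, so 41.23 cm³.
Support = 0.25 × 104 = 26 cm³.
Total printed volume = 45.1 + 41.23 + 26, so 112.33 cm³.
Mass = 112.33 × 1.14 = 128.0562 g.

128.1 g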